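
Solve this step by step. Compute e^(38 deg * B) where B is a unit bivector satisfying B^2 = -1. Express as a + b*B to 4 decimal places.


For a unit bivector B with B^2 = -1, the exponential series gives
e^(theta*B) = cos(theta) + sin(theta)*B (the GA analogue of Euler's formula).
theta = 38 degrees = 0.663225 rad
cos(38 deg) = 0.7880
sin(38 deg) = 0.6157
exp(theta*B) = 0.7880 + 0.6157*B


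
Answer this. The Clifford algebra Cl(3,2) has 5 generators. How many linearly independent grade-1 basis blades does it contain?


Number of grade-k basis blades in Cl(p,q) with n = p + q is C(n, k).
n = 3 + 2 = 5
C(5, 1) = 5! / (1! * 4!)
= 120 / (1 * 24)
= 5


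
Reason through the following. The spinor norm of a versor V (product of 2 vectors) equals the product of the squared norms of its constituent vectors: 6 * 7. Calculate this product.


Spinor norm N(V) = |v1|^2 * |v2|^2 * ... * |v2|^2
= 6 * 7
Running product: 6, 42
N(V) = 42


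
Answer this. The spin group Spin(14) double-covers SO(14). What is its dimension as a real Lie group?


Spin(n) double-covers SO(n); both have Lie algebra so(n) of dimension n(n-1)/2.
n = 14
n(n-1) = 14 * 13 = 182
dim Spin(14) = 182/2 = 91


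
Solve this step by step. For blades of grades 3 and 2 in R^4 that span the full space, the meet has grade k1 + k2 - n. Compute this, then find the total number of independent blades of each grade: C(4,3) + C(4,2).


Meet grade = grade(A) + grade(B) - n
= 3 + 2 - 4 = 1
C(4,3) = 4
C(4,2) = 6
dim_A + dim_B = 4 + 6 = 10


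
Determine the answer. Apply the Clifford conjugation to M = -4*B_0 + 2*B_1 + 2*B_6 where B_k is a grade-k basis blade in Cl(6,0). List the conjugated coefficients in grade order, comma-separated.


Clifford conjugate sign for grade k: (-1)^(k(k+1)/2)
Grade 0: (-1)^(0*1/2) = (-1)^0 = 1, coeff -4 -> -4
Grade 1: (-1)^(1*2/2) = (-1)^1 = -1, coeff 2 -> -2
Grade 6: (-1)^(6*7/2) = (-1)^21 = -1, coeff 2 -> -2
Conjugated coefficients: -4, -2, -2


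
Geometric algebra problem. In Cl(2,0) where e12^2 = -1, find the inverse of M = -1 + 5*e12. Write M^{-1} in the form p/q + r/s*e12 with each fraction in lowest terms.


M = -1 + 5*e12, where e12^2 = -1.
Since M commutes with its reverse ~M = a - b*e12, M * ~M = a^2 - b^2*e12^2 = a^2 + b^2.
So M^{-1} = ~M / (a^2 + b^2) = (a - b*e12)/(a^2 + b^2).
a^2 + b^2 = 1 + 25 = 26
Scalar part = -1/26 = -1/26
Bivector coeff = -5/26 = -5/26
M^{-1} = -1/26 - 5/26*e12


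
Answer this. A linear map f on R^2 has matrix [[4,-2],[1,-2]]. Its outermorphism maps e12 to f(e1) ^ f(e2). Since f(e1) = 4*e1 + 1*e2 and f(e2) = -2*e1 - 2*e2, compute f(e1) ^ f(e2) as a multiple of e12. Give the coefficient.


The outermorphism of a linear map f sends e1^e2 to f(e1)^f(e2).
f(e1) = 4*e1 + 1*e2
f(e2) = -2*e1 - 2*e2
f(e1) ^ f(e2) = (4*e1 + 1*e2) ^ (-2*e1 - 2*e2)
= 4*(-2)*e12 + 1*(-2)*e21
= (-8 - (-2))*e12
= -6*e12
Coefficient = -6


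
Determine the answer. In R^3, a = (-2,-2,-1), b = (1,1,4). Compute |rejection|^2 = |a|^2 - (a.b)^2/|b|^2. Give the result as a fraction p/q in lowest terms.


|a|^2 = (-2)^2 + (-2)^2 + (-1)^2 = 9
|b|^2 = 1^2 + 1^2 + 4^2 = 18
a . b = (-2)*1 + (-2)*1 + (-1)*4 = -8
(a.b)^2 = (-8)^2 = 64
|rej|^2 = 9 - 64/18
= (162 - 64)/18
= 98/18
In lowest terms: 49/9


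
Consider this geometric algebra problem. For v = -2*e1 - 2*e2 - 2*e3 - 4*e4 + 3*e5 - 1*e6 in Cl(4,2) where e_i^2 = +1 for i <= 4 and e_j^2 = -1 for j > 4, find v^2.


v^2 = sum of c_i^2 * e_i^2
Positive signature terms (e_i^2 = +1): (-2)^2 + (-2)^2 + (-2)^2 + (-4)^2 = 28
Negative signature terms (e_j^2 = -1): 3^2 + (-1)^2 = 10
v^2 = 28 - 10 = 18


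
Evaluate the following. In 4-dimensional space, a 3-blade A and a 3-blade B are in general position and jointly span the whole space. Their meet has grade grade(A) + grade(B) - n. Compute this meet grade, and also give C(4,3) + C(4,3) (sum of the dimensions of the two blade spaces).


Meet grade = grade(A) + grade(B) - n
= 3 + 3 - 4 = 2
C(4,3) = 4
C(4,3) = 4
dim_A + dim_B = 4 + 4 = 8


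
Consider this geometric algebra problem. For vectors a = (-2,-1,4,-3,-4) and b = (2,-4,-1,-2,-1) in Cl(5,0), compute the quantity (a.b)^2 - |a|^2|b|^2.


a . b = (-2)*2 + (-1)*(-4) + 4*(-1) + (-3)*(-2) + (-4)*(-1)
= -4 + 4 + (-4) + 6 + 4 = 6
|a|^2 = (-2)^2 + (-1)^2 + 4^2 + (-3)^2 + (-4)^2 = 46
|b|^2 = 2^2 + (-4)^2 + (-1)^2 + (-2)^2 + (-1)^2 = 26
(a.b)^2 = 6^2 = 36
|a|^2 * |b|^2 = 46 * 26 = 1196
Result = 36 - 1196 = -1160


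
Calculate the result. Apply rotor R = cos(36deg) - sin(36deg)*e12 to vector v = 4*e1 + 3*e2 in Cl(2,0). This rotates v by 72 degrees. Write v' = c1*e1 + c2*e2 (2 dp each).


Rotor R = cos(36deg) - sin(36deg)*e12
Rotation angle theta = 2 * 36 = 72 degrees
v' = R*v*~R rotates v by theta.
cos(72deg) = 0.3090, sin(72deg) = 0.9511
v'_1 = 4*cos(72deg) - 3*sin(72deg)
= 4*0.3090 - 3*0.9511
= -1.62
v'_2 = 4*sin(72deg) + 3*cos(72deg)
= 4*0.9511 + 3*0.3090
= 4.73
v' = -1.62*e1 + 4.73*e2


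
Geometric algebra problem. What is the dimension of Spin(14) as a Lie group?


Spin(n) double-covers SO(n); both have Lie algebra so(n) of dimension n(n-1)/2.
n = 14
n(n-1) = 14 * 13 = 182
dim Spin(14) = 182/2 = 91


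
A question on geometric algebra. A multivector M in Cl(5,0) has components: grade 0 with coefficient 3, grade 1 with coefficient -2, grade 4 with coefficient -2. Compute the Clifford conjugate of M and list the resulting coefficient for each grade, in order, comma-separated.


Clifford conjugate sign for grade k: (-1)^(k(k+1)/2)
Grade 0: (-1)^(0*1/2) = (-1)^0 = 1, coeff 3 -> 3
Grade 1: (-1)^(1*2/2) = (-1)^1 = -1, coeff -2 -> 2
Grade 4: (-1)^(4*5/2) = (-1)^10 = 1, coeff -2 -> -2
Conjugated coefficients: 3, 2, -2


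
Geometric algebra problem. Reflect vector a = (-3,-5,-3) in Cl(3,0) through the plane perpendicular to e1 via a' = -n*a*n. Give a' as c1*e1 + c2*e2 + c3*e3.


Reflection formula: a' = -n*a*n, with n = e1 (unit vector, n^2 = 1).
For reflection through hyperplane perp to e1:
The component along e1 flips sign, others stay.
a = (-3, -5, -3)
a' = (3, -5, -3)
a' = 3*e1 - 5*e2 - 3*e3


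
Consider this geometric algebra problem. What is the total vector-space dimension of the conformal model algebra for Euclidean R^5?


The conformal model of R^5 uses Cl(6,1): the 5 Euclidean generators plus two extra orthogonal generators e+ (e+^2 = +1) and e- (e-^2 = -1), from which the null vectors e0, einf are built.
Number of generators m = 5 + 2 = 7.
dim Cl(p,q) = 2^m = 2^7 = 128


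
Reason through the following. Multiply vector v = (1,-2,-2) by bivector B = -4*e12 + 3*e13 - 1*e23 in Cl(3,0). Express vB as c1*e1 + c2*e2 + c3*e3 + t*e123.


vB has grade-1 (vector) and grade-3 (trivector) parts: vB = (v _| B) + (v ^ B).
Vector part <vB>_1:
  e1: -v2*b12 - v3*b13 = -(-2)*(-4) - (-2)*(3) = -2
  e2: v1*b12 - v3*b23 = (1)*(-4) - (-2)*(-1) = -6
  e3: v1*b13 + v2*b23 = (1)*(3) + (-2)*(-1) = 5
Trivector part <vB>_3:
  e123: v1*b23 - v2*b13 + v3*b12 = (1)*(-1) - (-2)*(3) + (-2)*(-4) = 13
vB = -2*e1 - 6*e2 + 5*e3 + 13*e123


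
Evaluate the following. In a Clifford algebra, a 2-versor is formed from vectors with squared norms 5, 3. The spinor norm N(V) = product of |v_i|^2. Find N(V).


Spinor norm N(V) = |v1|^2 * |v2|^2 * ... * |v2|^2
= 5 * 3
Running product: 5, 15
N(V) = 15


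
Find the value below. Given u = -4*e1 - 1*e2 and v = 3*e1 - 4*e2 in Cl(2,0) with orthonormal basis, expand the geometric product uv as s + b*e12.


Expand: (-4*e1 - 1*e2)(3*e1 - 4*e2)
= (-4)*3*e1e1 + (-4)*(-4)*e1e2 + (-1)*3*e2e1 + (-1)*(-4)*e2e2
Using e1^2 = e2^2 = 1, e2e1 = -e1e2:
Scalar part s = (-4)*3 + (-1)*(-4) = -12 + 4 = -8
Bivector part b = (-4)*(-4) - (-1)*3 = 16 - (-3) = 19
uv = -8 + 19*e12


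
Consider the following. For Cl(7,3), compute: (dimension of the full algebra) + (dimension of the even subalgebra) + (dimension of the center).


n = 7 + 3 = 10
Total dim = 2^10 = 1024
Even subalgebra dim = 2^9 = 512
n is even, so center dim = 1
Sum = 1024 + 512 + 1 = 1537


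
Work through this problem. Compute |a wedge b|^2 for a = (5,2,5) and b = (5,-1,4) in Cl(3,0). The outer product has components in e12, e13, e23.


a wedge b = (a1*b2 - a2*b1)*e12 + (a1*b3 - a3*b1)*e13 + (a2*b3 - a3*b2)*e23
e12 coeff: 5*(-1) - 2*5 = -5 - 10 = -15
e13 coeff: 5*4 - 5*5 = 20 - 25 = -5
e23 coeff: 2*4 - 5*(-1) = 8 - (-5) = 13
|a wedge b|^2 = (-15)^2 + (-5)^2 + 13^2
= 225 + 25 + 169
= 419


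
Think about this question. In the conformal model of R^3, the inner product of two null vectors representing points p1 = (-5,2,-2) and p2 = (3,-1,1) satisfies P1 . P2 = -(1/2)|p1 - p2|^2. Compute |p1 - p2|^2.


p1 - p2 = (-8, 3, -3)
|p1 - p2|^2 = (-8)^2 + 3^2 + (-3)^2
= 64 + 9 + 9
= 82


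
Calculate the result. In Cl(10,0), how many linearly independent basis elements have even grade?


Even subalgebra dimension = 2^(n-1)
n = 10 + 0 = 10
2^(10 - 1) = 2^9 = 512
Verification: sum of C(10,k) for even k = 1 + 45 + 210 + 210 + 45 + 1 = 512
Result = 512


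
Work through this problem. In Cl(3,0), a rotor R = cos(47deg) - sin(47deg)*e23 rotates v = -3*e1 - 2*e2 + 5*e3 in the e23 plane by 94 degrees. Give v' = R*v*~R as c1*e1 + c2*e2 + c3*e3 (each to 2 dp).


Rotor R = cos(47deg) - sin(47deg)*e23
Rotation angle theta = 2 * 47 = 94 degrees in the e23 plane (e2 -> e3).
The component perpendicular to the plane (e1) is invariant: v'_1 = v1 = -3.00
cos(94deg) = -0.0698, sin(94deg) = 0.9976
v'_2 = v2*cos(theta) - v3*sin(theta) = -2*(-0.0698) - 5*0.9976 = -4.85
v'_3 = v2*sin(theta) + v3*cos(theta) = -2*0.9976 + 5*(-0.0698) = -2.34
v' = -3.00*e1 - 4.85*e2 - 2.34*e3


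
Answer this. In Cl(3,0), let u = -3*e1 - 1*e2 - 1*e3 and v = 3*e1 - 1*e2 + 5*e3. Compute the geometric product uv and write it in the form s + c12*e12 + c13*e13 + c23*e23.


In Cl(3,0): e_i^2 = 1, e_ie_j = -e_je_i for i != j.
Scalar part = u . v = (-3)*3 + (-1)*(-1) + (-1)*5
= -9 + 1 + (-5) = -13
e12 coeff = (-3)*(-1) - (-1)*3 = 3 - (-3) = 6
e13 coeff = (-3)*5 - (-1)*3 = -15 - (-3) = -12
e23 coeff = (-1)*5 - (-1)*(-1) = -5 - 1 = -6
uv = -13 + 6*e12 - 12*e13 - 6*e23


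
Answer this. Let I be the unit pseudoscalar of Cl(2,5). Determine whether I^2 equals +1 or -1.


The pseudoscalar I = e1...e_n (product of all n generators) of Cl(p,q) satisfies I^2 = (-1)^(q + n(n-1)/2).
p = 2, q = 5, n = p + q = 7
n(n-1)/2 = 7 * 6 / 2 = 21
Exponent = q + n(n-1)/2 = 5 + 21 = 26
I^2 = (-1)^26 = +1


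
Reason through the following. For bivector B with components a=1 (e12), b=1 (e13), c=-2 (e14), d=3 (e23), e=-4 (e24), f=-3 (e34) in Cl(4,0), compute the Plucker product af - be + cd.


Plucker relation: af - be + cd
a*f = 1*(-3) = -3
b*e = 1*(-4) = -4
c*d = (-2)*3 = -6
af - be + cd = -3 - (-4) + (-6)
= -5


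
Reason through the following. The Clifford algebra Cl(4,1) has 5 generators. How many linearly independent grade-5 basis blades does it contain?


Number of grade-k basis blades in Cl(p,q) with n = p + q is C(n, k).
n = 4 + 1 = 5
C(5, 5) = 5! / (5! * 0!)
= 120 / (120 * 1)
= 1


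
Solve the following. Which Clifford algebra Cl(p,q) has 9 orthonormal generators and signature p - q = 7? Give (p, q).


We need p + q = 9 and p - q = 7.
Adding: 2p = 9 + 7 = 16, so p = 8.
Then q = 9 - 8 = 1.
(p, q) = (8, 1)


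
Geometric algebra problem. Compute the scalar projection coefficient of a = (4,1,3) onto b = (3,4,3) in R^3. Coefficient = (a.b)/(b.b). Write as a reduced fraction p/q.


Projection coefficient = (a . b) / (b . b)
a . b = 4*3 + 1*4 + 3*3
= 12 + 4 + 9 = 25
b . b = 3^2 + 4^2 + 3^2
= 9 + 16 + 9 = 34
Coefficient = 25/34
In lowest terms: 25/34


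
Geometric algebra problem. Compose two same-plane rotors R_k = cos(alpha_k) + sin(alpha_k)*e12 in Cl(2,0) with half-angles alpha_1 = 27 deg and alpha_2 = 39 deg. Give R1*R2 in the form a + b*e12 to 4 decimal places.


Same-plane rotors commute and their half-angles add:
R1*R2 = cos(a1 + a2) + sin(a1 + a2)*e12.
a1 + a2 = 27 + 39 = 66 deg
cos(66 deg) = 0.4067
sin(66 deg) = 0.9135
R1*R2 = 0.4067 + 0.9135*e12


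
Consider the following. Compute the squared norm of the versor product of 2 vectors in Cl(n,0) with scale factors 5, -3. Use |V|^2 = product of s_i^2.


Each vector v_i has |v_i|^2 = s_i^2
Squared scales: 5^2 = 25, (-3)^2 = 9
|V|^2 = 25 * 9
= 225


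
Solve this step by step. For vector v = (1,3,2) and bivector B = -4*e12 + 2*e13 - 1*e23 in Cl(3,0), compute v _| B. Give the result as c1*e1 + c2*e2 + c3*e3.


Left contraction v _| B = <vB>_1 (grade-1 part of the geometric product vB).
Using e1_|e12 = e2, e2_|e12 = -e1, e1_|e13 = e3, e3_|e13 = -e1, e2_|e23 = e3, e3_|e23 = -e2:
e1 coeff: -v2*b12 - v3*b13 = -(3)*(-4) - (2)*(2) = 8
e2 coeff: v1*b12 - v3*b23 = (1)*(-4) - (2)*(-1) = -2
e3 coeff: v1*b13 + v2*b23 = (1)*(2) + (3)*(-1) = -1
v _| B = 8*e1 - 2*e2 - 1*e3


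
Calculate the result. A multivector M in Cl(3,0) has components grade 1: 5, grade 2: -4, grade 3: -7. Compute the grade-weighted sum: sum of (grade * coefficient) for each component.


Grade-weighted sum = sum of grade_k * coefficient_k
1*5 = 5
2*(-4) = -8
3*(-7) = -21
Total = 5 + (-8) + (-21) = -24


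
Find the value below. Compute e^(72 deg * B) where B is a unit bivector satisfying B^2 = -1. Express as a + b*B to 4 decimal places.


For a unit bivector B with B^2 = -1, the exponential series gives
e^(theta*B) = cos(theta) + sin(theta)*B (the GA analogue of Euler's formula).
theta = 72 degrees = 1.256637 rad
cos(72 deg) = 0.3090
sin(72 deg) = 0.9511
exp(theta*B) = 0.3090 + 0.9511*B


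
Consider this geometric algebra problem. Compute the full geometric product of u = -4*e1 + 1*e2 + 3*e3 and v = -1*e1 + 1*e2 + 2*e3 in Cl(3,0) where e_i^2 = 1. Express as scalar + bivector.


In Cl(3,0): e_i^2 = 1, e_ie_j = -e_je_i for i != j.
Scalar part = u . v = (-4)*(-1) + 1*1 + 3*2
= 4 + 1 + 6 = 11
e12 coeff = (-4)*1 - 1*(-1) = -4 - (-1) = -3
e13 coeff = (-4)*2 - 3*(-1) = -8 - (-3) = -5
e23 coeff = 1*2 - 3*1 = 2 - 3 = -1
uv = 11 - 3*e12 - 5*e13 - 1*e23


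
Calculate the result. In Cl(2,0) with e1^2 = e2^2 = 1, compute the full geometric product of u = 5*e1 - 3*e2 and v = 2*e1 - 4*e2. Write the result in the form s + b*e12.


Expand: (5*e1 - 3*e2)(2*e1 - 4*e2)
= 5*2*e1e1 + 5*(-4)*e1e2 + (-3)*2*e2e1 + (-3)*(-4)*e2e2
Using e1^2 = e2^2 = 1, e2e1 = -e1e2:
Scalar part s = 5*2 + (-3)*(-4) = 10 + 12 = 22
Bivector part b = 5*(-4) - (-3)*2 = -20 - (-6) = -14
uv = 22 - 14*e12


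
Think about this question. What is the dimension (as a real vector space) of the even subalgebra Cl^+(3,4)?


Even subalgebra dimension = 2^(n-1)
n = 3 + 4 = 7
2^(7 - 1) = 2^6 = 64
Verification: sum of C(7,k) for even k = 1 + 21 + 35 + 7 = 64
Result = 64


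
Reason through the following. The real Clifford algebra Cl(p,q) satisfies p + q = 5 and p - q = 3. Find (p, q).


We need p + q = 5 and p - q = 3.
Adding: 2p = 5 + 3 = 8, so p = 4.
Then q = 5 - 4 = 1.
(p, q) = (4, 1)


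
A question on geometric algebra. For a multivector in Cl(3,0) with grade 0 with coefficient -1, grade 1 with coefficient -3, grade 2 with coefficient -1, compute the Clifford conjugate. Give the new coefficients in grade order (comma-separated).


Clifford conjugate sign for grade k: (-1)^(k(k+1)/2)
Grade 0: (-1)^(0*1/2) = (-1)^0 = 1, coeff -1 -> -1
Grade 1: (-1)^(1*2/2) = (-1)^1 = -1, coeff -3 -> 3
Grade 2: (-1)^(2*3/2) = (-1)^3 = -1, coeff -1 -> 1
Conjugated coefficients: -1, 3, 1


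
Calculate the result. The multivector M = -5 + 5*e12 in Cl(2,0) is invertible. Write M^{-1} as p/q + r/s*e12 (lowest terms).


M = -5 + 5*e12, where e12^2 = -1.
Since M commutes with its reverse ~M = a - b*e12, M * ~M = a^2 - b^2*e12^2 = a^2 + b^2.
So M^{-1} = ~M / (a^2 + b^2) = (a - b*e12)/(a^2 + b^2).
a^2 + b^2 = 25 + 25 = 50
Scalar part = -5/50 = -1/10
Bivector coeff = -5/50 = -1/10
M^{-1} = -1/10 - 1/10*e12


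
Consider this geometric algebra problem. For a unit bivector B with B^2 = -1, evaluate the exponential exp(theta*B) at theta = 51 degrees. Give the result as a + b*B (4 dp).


For a unit bivector B with B^2 = -1, the exponential series gives
e^(theta*B) = cos(theta) + sin(theta)*B (the GA analogue of Euler's formula).
theta = 51 degrees = 0.890118 rad
cos(51 deg) = 0.6293
sin(51 deg) = 0.7771
exp(theta*B) = 0.6293 + 0.7771*B


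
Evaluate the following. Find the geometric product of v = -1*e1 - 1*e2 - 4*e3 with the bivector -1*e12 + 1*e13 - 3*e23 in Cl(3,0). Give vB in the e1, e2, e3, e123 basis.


vB has grade-1 (vector) and grade-3 (trivector) parts: vB = (v _| B) + (v ^ B).
Vector part <vB>_1:
  e1: -v2*b12 - v3*b13 = -(-1)*(-1) - (-4)*(1) = 3
  e2: v1*b12 - v3*b23 = (-1)*(-1) - (-4)*(-3) = -11
  e3: v1*b13 + v2*b23 = (-1)*(1) + (-1)*(-3) = 2
Trivector part <vB>_3:
  e123: v1*b23 - v2*b13 + v3*b12 = (-1)*(-3) - (-1)*(1) + (-4)*(-1) = 8
vB = 3*e1 - 11*e2 + 2*e3 + 8*e123


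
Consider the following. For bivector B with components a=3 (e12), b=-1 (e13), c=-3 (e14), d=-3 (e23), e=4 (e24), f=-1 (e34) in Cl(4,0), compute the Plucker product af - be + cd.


Plucker relation: af - be + cd
a*f = 3*(-1) = -3
b*e = (-1)*4 = -4
c*d = (-3)*(-3) = 9
af - be + cd = -3 - (-4) + 9
= 10


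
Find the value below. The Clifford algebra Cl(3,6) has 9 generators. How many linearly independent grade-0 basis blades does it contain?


Number of grade-k basis blades in Cl(p,q) with n = p + q is C(n, k).
n = 3 + 6 = 9
C(9, 0) = 9! / (0! * 9!)
= 362880 / (1 * 362880)
= 1


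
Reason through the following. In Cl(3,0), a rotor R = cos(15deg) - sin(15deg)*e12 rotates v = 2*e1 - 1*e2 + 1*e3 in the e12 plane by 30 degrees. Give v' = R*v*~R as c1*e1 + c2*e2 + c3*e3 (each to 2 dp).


Rotor R = cos(15deg) - sin(15deg)*e12
Rotation angle theta = 2 * 15 = 30 degrees in the e12 plane (e1 -> e2).
The component perpendicular to the plane (e3) is invariant: v'_3 = v3 = 1.00
cos(30deg) = 0.8660, sin(30deg) = 0.5000
v'_1 = v1*cos(theta) - v2*sin(theta) = 2*0.8660 - (-1)*0.5000 = 2.23
v'_2 = v1*sin(theta) + v2*cos(theta) = 2*0.5000 + (-1)*0.8660 = 0.13
v' = 2.23*e1 + 0.13*e2 + 1.00*e3


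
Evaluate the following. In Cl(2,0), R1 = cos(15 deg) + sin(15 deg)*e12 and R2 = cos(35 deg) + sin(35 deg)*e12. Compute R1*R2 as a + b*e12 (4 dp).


Same-plane rotors commute and their half-angles add:
R1*R2 = cos(a1 + a2) + sin(a1 + a2)*e12.
a1 + a2 = 15 + 35 = 50 deg
cos(50 deg) = 0.6428
sin(50 deg) = 0.7660
R1*R2 = 0.6428 + 0.7660*e12


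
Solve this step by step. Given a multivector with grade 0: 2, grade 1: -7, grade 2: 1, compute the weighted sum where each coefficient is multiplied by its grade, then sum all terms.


Grade-weighted sum = sum of grade_k * coefficient_k
0*2 = 0
1*(-7) = -7
2*1 = 2
Total = 0 + (-7) + 2 = -5


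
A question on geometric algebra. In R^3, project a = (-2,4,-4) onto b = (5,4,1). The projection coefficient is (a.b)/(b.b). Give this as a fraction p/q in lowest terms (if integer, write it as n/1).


Projection coefficient = (a . b) / (b . b)
a . b = (-2)*5 + 4*4 + (-4)*1
= -10 + 16 + (-4) = 2
b . b = 5^2 + 4^2 + 1^2
= 25 + 16 + 1 = 42
Coefficient = 2/42
In lowest terms: 1/21


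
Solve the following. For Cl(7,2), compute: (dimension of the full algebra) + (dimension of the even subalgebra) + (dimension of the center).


n = 7 + 2 = 9
Total dim = 2^9 = 512
Even subalgebra dim = 2^8 = 256
n is odd, so center dim = 2
Sum = 512 + 256 + 2 = 770


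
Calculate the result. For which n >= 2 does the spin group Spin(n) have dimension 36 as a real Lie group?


dim Spin(n) = dim so(n) = n(n-1)/2.
Solve n(n-1)/2 = 36, i.e. n^2 - n - 72 = 0.
Discriminant = 1 + 8*36 = 289
n = (1 + sqrt(289))/2 = (1 + 17)/2 = 9


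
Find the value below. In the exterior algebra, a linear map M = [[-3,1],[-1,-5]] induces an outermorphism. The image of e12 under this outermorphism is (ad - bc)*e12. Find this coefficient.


The outermorphism of a linear map f sends e1^e2 to f(e1)^f(e2).
f(e1) = -3*e1 - 1*e2
f(e2) = 1*e1 - 5*e2
f(e1) ^ f(e2) = (-3*e1 - 1*e2) ^ (1*e1 - 5*e2)
= (-3)*(-5)*e12 + (-1)*1*e21
= (15 - (-1))*e12
= 16*e12
Coefficient = 16


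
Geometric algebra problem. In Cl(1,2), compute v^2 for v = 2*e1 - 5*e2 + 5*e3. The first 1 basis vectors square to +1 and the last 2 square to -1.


v^2 = sum of c_i^2 * e_i^2
Positive signature terms (e_i^2 = +1): 2^2 = 4
Negative signature terms (e_j^2 = -1): (-5)^2 + 5^2 = 50
v^2 = 4 - 50 = -46


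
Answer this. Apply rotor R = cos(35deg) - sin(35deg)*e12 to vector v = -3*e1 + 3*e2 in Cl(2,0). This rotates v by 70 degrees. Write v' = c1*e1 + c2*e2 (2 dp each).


Rotor R = cos(35deg) - sin(35deg)*e12
Rotation angle theta = 2 * 35 = 70 degrees
v' = R*v*~R rotates v by theta.
cos(70deg) = 0.3420, sin(70deg) = 0.9397
v'_1 = -3*cos(70deg) - 3*sin(70deg)
= -3*0.3420 - 3*0.9397
= -3.85
v'_2 = -3*sin(70deg) + 3*cos(70deg)
= -3*0.9397 + 3*0.3420
= -1.79
v' = -3.85*e1 - 1.79*e2


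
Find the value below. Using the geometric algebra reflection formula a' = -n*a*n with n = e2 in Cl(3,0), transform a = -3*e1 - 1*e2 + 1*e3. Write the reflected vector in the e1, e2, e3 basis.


Reflection formula: a' = -n*a*n, with n = e2 (unit vector, n^2 = 1).
For reflection through hyperplane perp to e2:
The component along e2 flips sign, others stay.
a = (-3, -1, 1)
a' = (-3, 1, 1)
a' = -3*e1 + 1*e2 + 1*e3


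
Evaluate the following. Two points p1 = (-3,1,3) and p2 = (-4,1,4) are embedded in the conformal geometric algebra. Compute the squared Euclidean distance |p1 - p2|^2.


p1 - p2 = (1, 0, -1)
|p1 - p2|^2 = 1^2 + 0^2 + (-1)^2
= 1 + 0 + 1
= 2


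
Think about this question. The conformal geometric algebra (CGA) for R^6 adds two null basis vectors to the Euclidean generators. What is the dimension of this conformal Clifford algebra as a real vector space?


The conformal model of R^6 uses Cl(7,1): the 6 Euclidean generators plus two extra orthogonal generators e+ (e+^2 = +1) and e- (e-^2 = -1), from which the null vectors e0, einf are built.
Number of generators m = 6 + 2 = 8.
dim Cl(p,q) = 2^m = 2^8 = 256


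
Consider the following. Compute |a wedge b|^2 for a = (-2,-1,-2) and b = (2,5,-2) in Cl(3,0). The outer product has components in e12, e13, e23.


a wedge b = (a1*b2 - a2*b1)*e12 + (a1*b3 - a3*b1)*e13 + (a2*b3 - a3*b2)*e23
e12 coeff: (-2)*5 - (-1)*2 = -10 - (-2) = -8
e13 coeff: (-2)*(-2) - (-2)*2 = 4 - (-4) = 8
e23 coeff: (-1)*(-2) - (-2)*5 = 2 - (-10) = 12
|a wedge b|^2 = (-8)^2 + 8^2 + 12^2
= 64 + 64 + 144
= 272


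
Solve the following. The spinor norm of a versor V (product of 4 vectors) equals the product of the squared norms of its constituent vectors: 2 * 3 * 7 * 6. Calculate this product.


Spinor norm N(V) = |v1|^2 * |v2|^2 * ... * |v4|^2
= 2 * 3 * 7 * 6
Running product: 2, 6, 42, 252
N(V) = 252


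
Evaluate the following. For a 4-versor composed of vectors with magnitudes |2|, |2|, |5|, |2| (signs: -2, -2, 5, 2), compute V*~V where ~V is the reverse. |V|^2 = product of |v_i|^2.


Each vector v_i has |v_i|^2 = s_i^2
Squared scales: (-2)^2 = 4, (-2)^2 = 4, 5^2 = 25, 2^2 = 4
|V|^2 = 4 * 4 * 25 * 4
= 1600


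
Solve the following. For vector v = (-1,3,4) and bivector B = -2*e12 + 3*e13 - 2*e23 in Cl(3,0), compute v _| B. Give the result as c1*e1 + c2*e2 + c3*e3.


Left contraction v _| B = <vB>_1 (grade-1 part of the geometric product vB).
Using e1_|e12 = e2, e2_|e12 = -e1, e1_|e13 = e3, e3_|e13 = -e1, e2_|e23 = e3, e3_|e23 = -e2:
e1 coeff: -v2*b12 - v3*b13 = -(3)*(-2) - (4)*(3) = -6
e2 coeff: v1*b12 - v3*b23 = (-1)*(-2) - (4)*(-2) = 10
e3 coeff: v1*b13 + v2*b23 = (-1)*(3) + (3)*(-2) = -9
v _| B = -6*e1 + 10*e2 - 9*e3


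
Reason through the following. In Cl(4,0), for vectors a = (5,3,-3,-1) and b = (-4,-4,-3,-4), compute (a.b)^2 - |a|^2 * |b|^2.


a . b = 5*(-4) + 3*(-4) + (-3)*(-3) + (-1)*(-4)
= -20 + (-12) + 9 + 4 = -19
|a|^2 = 5^2 + 3^2 + (-3)^2 + (-1)^2 = 44
|b|^2 = (-4)^2 + (-4)^2 + (-3)^2 + (-4)^2 = 57
(a.b)^2 = (-19)^2 = 361
|a|^2 * |b|^2 = 44 * 57 = 2508
Result = 361 - 2508 = -2147


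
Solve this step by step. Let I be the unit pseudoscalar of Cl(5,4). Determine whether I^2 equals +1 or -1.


The pseudoscalar I = e1...e_n (product of all n generators) of Cl(p,q) satisfies I^2 = (-1)^(q + n(n-1)/2).
p = 5, q = 4, n = p + q = 9
n(n-1)/2 = 9 * 8 / 2 = 36
Exponent = q + n(n-1)/2 = 4 + 36 = 40
I^2 = (-1)^40 = +1


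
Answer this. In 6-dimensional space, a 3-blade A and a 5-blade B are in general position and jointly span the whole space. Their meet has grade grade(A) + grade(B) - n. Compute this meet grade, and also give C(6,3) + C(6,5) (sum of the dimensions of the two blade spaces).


Meet grade = grade(A) + grade(B) - n
= 3 + 5 - 6 = 2
C(6,3) = 20
C(6,5) = 6
dim_A + dim_B = 20 + 6 = 26


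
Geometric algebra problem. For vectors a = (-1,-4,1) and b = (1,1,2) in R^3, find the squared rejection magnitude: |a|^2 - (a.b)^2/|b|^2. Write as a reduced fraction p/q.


|a|^2 = (-1)^2 + (-4)^2 + 1^2 = 18
|b|^2 = 1^2 + 1^2 + 2^2 = 6
a . b = (-1)*1 + (-4)*1 + 1*2 = -3
(a.b)^2 = (-3)^2 = 9
|rej|^2 = 18 - 9/6
= (108 - 9)/6
= 99/6
In lowest terms: 33/2


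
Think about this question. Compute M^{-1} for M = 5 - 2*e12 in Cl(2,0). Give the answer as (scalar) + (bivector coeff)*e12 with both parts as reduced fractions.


M = 5 - 2*e12, where e12^2 = -1.
Since M commutes with its reverse ~M = a - b*e12, M * ~M = a^2 - b^2*e12^2 = a^2 + b^2.
So M^{-1} = ~M / (a^2 + b^2) = (a - b*e12)/(a^2 + b^2).
a^2 + b^2 = 25 + 4 = 29
Scalar part = 5/29 = 5/29
Bivector coeff = 2/29 = 2/29
M^{-1} = 5/29 + 2/29*e12


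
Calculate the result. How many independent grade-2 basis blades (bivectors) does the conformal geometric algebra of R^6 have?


The conformal model of R^6 uses Cl(7,1) with m = 6 + 2 = 8 generators.
Number of grade-2 blades = C(m, 2) = C(8, 2)
= 8*7/2 = 28


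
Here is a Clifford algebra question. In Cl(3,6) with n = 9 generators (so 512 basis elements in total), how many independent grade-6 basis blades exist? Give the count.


Number of grade-k basis blades in Cl(p,q) with n = p + q is C(n, k).
n = 3 + 6 = 9
C(9, 6) = 9! / (6! * 3!)
= 362880 / (720 * 6)
= 84


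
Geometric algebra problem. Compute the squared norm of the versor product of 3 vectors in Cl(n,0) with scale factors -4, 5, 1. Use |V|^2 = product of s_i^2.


Each vector v_i has |v_i|^2 = s_i^2
Squared scales: (-4)^2 = 16, 5^2 = 25, 1^2 = 1
|V|^2 = 16 * 25 * 1
= 400


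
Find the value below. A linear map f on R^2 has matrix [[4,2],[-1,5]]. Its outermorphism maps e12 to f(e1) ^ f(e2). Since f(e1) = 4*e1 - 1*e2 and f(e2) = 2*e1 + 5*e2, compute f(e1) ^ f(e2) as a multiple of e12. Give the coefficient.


The outermorphism of a linear map f sends e1^e2 to f(e1)^f(e2).
f(e1) = 4*e1 - 1*e2
f(e2) = 2*e1 + 5*e2
f(e1) ^ f(e2) = (4*e1 - 1*e2) ^ (2*e1 + 5*e2)
= 4*5*e12 + (-1)*2*e21
= (20 - (-2))*e12
= 22*e12
Coefficient = 22


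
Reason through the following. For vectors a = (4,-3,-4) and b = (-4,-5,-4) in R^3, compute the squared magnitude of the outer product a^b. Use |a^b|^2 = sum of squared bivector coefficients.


a wedge b = (a1*b2 - a2*b1)*e12 + (a1*b3 - a3*b1)*e13 + (a2*b3 - a3*b2)*e23
e12 coeff: 4*(-5) - (-3)*(-4) = -20 - 12 = -32
e13 coeff: 4*(-4) - (-4)*(-4) = -16 - 16 = -32
e23 coeff: (-3)*(-4) - (-4)*(-5) = 12 - 20 = -8
|a wedge b|^2 = (-32)^2 + (-32)^2 + (-8)^2
= 1024 + 1024 + 64
= 2112


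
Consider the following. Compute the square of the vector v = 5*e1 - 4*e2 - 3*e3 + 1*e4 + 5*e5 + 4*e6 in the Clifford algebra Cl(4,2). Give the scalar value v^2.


v^2 = sum of c_i^2 * e_i^2
Positive signature terms (e_i^2 = +1): 5^2 + (-4)^2 + (-3)^2 + 1^2 = 51
Negative signature terms (e_j^2 = -1): 5^2 + 4^2 = 41
v^2 = 51 - 41 = 10


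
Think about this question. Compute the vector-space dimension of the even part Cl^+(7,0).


Even subalgebra dimension = 2^(n-1)
n = 7 + 0 = 7
2^(7 - 1) = 2^6 = 64
Verification: sum of C(7,k) for even k = 1 + 21 + 35 + 7 = 64
Result = 64


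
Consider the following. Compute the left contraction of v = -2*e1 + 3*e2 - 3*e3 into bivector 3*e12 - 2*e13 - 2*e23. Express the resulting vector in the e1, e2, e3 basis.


Left contraction v _| B = <vB>_1 (grade-1 part of the geometric product vB).
Using e1_|e12 = e2, e2_|e12 = -e1, e1_|e13 = e3, e3_|e13 = -e1, e2_|e23 = e3, e3_|e23 = -e2:
e1 coeff: -v2*b12 - v3*b13 = -(3)*(3) - (-3)*(-2) = -15
e2 coeff: v1*b12 - v3*b23 = (-2)*(3) - (-3)*(-2) = -12
e3 coeff: v1*b13 + v2*b23 = (-2)*(-2) + (3)*(-2) = -2
v _| B = -15*e1 - 12*e2 - 2*e3


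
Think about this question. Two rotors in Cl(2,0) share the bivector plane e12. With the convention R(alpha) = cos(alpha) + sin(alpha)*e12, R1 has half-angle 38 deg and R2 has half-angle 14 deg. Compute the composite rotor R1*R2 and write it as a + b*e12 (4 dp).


Same-plane rotors commute and their half-angles add:
R1*R2 = cos(a1 + a2) + sin(a1 + a2)*e12.
a1 + a2 = 38 + 14 = 52 deg
cos(52 deg) = 0.6157
sin(52 deg) = 0.7880
R1*R2 = 0.6157 + 0.7880*e12


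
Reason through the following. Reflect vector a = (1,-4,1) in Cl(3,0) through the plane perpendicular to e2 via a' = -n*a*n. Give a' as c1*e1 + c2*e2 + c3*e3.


Reflection formula: a' = -n*a*n, with n = e2 (unit vector, n^2 = 1).
For reflection through hyperplane perp to e2:
The component along e2 flips sign, others stay.
a = (1, -4, 1)
a' = (1, 4, 1)
a' = 1*e1 + 4*e2 + 1*e3


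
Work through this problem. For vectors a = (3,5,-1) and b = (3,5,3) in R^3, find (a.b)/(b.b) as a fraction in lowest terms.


Projection coefficient = (a . b) / (b . b)
a . b = 3*3 + 5*5 + (-1)*3
= 9 + 25 + (-3) = 31
b . b = 3^2 + 5^2 + 3^2
= 9 + 25 + 9 = 43
Coefficient = 31/43
In lowest terms: 31/43


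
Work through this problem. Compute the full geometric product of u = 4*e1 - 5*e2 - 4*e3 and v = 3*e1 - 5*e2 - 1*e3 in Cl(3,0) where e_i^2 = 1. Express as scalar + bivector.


In Cl(3,0): e_i^2 = 1, e_ie_j = -e_je_i for i != j.
Scalar part = u . v = 4*3 + (-5)*(-5) + (-4)*(-1)
= 12 + 25 + 4 = 41
e12 coeff = 4*(-5) - (-5)*3 = -20 - (-15) = -5
e13 coeff = 4*(-1) - (-4)*3 = -4 - (-12) = 8
e23 coeff = (-5)*(-1) - (-4)*(-5) = 5 - 20 = -15
uv = 41 - 5*e12 + 8*e13 - 15*e23


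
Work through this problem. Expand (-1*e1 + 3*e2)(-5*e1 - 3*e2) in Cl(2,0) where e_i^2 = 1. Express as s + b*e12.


Expand: (-1*e1 + 3*e2)(-5*e1 - 3*e2)
= (-1)*(-5)*e1e1 + (-1)*(-3)*e1e2 + 3*(-5)*e2e1 + 3*(-3)*e2e2
Using e1^2 = e2^2 = 1, e2e1 = -e1e2:
Scalar part s = (-1)*(-5) + 3*(-3) = 5 + (-9) = -4
Bivector part b = (-1)*(-3) - 3*(-5) = 3 - (-15) = 18
uv = -4 + 18*e12


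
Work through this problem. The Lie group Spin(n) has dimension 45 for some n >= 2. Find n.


dim Spin(n) = dim so(n) = n(n-1)/2.
Solve n(n-1)/2 = 45, i.e. n^2 - n - 90 = 0.
Discriminant = 1 + 8*45 = 361
n = (1 + sqrt(361))/2 = (1 + 19)/2 = 10


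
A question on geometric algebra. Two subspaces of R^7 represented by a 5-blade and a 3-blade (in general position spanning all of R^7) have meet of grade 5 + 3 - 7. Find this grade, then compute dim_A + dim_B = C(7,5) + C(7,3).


Meet grade = grade(A) + grade(B) - n
= 5 + 3 - 7 = 1
C(7,5) = 21
C(7,3) = 35
dim_A + dim_B = 21 + 35 = 56


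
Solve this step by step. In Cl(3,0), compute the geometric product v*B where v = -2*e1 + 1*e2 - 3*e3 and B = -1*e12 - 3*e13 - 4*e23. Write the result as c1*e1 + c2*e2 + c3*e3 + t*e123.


vB has grade-1 (vector) and grade-3 (trivector) parts: vB = (v _| B) + (v ^ B).
Vector part <vB>_1:
  e1: -v2*b12 - v3*b13 = -(1)*(-1) - (-3)*(-3) = -8
  e2: v1*b12 - v3*b23 = (-2)*(-1) - (-3)*(-4) = -10
  e3: v1*b13 + v2*b23 = (-2)*(-3) + (1)*(-4) = 2
Trivector part <vB>_3:
  e123: v1*b23 - v2*b13 + v3*b12 = (-2)*(-4) - (1)*(-3) + (-3)*(-1) = 14
vB = -8*e1 - 10*e2 + 2*e3 + 14*e123


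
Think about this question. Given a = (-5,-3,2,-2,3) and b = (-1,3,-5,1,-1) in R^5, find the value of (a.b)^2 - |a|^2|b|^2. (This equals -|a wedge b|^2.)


a . b = (-5)*(-1) + (-3)*3 + 2*(-5) + (-2)*1 + 3*(-1)
= 5 + (-9) + (-10) + (-2) + (-3) = -19
|a|^2 = (-5)^2 + (-3)^2 + 2^2 + (-2)^2 + 3^2 = 51
|b|^2 = (-1)^2 + 3^2 + (-5)^2 + 1^2 + (-1)^2 = 37
(a.b)^2 = (-19)^2 = 361
|a|^2 * |b|^2 = 51 * 37 = 1887
Result = 361 - 1887 = -1526


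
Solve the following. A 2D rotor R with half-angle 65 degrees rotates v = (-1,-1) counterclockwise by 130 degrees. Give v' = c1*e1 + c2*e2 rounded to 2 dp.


Rotor R = cos(65deg) - sin(65deg)*e12
Rotation angle theta = 2 * 65 = 130 degrees
v' = R*v*~R rotates v by theta.
cos(130deg) = -0.6428, sin(130deg) = 0.7660
v'_1 = -1*cos(130deg) - (-1)*sin(130deg)
= -1*(-0.6428) - (-1)*0.7660
= 1.41
v'_2 = -1*sin(130deg) + (-1)*cos(130deg)
= -1*0.7660 + (-1)*(-0.6428)
= -0.12
v' = 1.41*e1 - 0.12*e2


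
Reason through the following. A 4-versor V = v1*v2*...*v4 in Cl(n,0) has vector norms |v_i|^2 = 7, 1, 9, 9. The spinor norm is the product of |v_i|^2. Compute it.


Spinor norm N(V) = |v1|^2 * |v2|^2 * ... * |v4|^2
= 7 * 1 * 9 * 9
Running product: 7, 7, 63, 567
N(V) = 567


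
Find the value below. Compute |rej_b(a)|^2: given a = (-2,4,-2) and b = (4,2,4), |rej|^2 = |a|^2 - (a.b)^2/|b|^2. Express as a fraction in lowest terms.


|a|^2 = (-2)^2 + 4^2 + (-2)^2 = 24
|b|^2 = 4^2 + 2^2 + 4^2 = 36
a . b = (-2)*4 + 4*2 + (-2)*4 = -8
(a.b)^2 = (-8)^2 = 64
|rej|^2 = 24 - 64/36
= (864 - 64)/36
= 800/36
In lowest terms: 200/9


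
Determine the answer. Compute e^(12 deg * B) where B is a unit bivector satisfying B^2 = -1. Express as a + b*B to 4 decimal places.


For a unit bivector B with B^2 = -1, the exponential series gives
e^(theta*B) = cos(theta) + sin(theta)*B (the GA analogue of Euler's formula).
theta = 12 degrees = 0.20944 rad
cos(12 deg) = 0.9781
sin(12 deg) = 0.2079
exp(theta*B) = 0.9781 + 0.2079*B


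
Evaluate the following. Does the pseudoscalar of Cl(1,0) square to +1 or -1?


The pseudoscalar I = e1...e_n (product of all n generators) of Cl(p,q) satisfies I^2 = (-1)^(q + n(n-1)/2).
p = 1, q = 0, n = p + q = 1
n(n-1)/2 = 1 * 0 / 2 = 0
Exponent = q + n(n-1)/2 = 0 + 0 = 0
I^2 = (-1)^0 = +1


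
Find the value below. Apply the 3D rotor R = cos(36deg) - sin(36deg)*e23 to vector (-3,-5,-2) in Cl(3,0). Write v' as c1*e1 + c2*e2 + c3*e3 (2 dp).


Rotor R = cos(36deg) - sin(36deg)*e23
Rotation angle theta = 2 * 36 = 72 degrees in the e23 plane (e2 -> e3).
The component perpendicular to the plane (e1) is invariant: v'_1 = v1 = -3.00
cos(72deg) = 0.3090, sin(72deg) = 0.9511
v'_2 = v2*cos(theta) - v3*sin(theta) = -5*0.3090 - (-2)*0.9511 = 0.36
v'_3 = v2*sin(theta) + v3*cos(theta) = -5*0.9511 + (-2)*0.3090 = -5.37
v' = -3.00*e1 + 0.36*e2 - 5.37*e3


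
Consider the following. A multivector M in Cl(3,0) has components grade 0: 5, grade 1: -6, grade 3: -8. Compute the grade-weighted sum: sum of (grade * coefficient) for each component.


Grade-weighted sum = sum of grade_k * coefficient_k
0*5 = 0
1*(-6) = -6
3*(-8) = -24
Total = 0 + (-6) + (-24) = -30


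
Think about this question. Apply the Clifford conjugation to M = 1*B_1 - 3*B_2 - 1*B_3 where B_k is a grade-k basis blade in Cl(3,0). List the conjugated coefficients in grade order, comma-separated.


Clifford conjugate sign for grade k: (-1)^(k(k+1)/2)
Grade 1: (-1)^(1*2/2) = (-1)^1 = -1, coeff 1 -> -1
Grade 2: (-1)^(2*3/2) = (-1)^3 = -1, coeff -3 -> 3
Grade 3: (-1)^(3*4/2) = (-1)^6 = 1, coeff -1 -> -1
Conjugated coefficients: -1, 3, -1


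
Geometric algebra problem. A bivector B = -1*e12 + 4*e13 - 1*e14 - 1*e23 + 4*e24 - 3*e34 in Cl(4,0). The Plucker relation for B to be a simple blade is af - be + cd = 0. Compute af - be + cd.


Plucker relation: af - be + cd
a*f = (-1)*(-3) = 3
b*e = 4*4 = 16
c*d = (-1)*(-1) = 1
af - be + cd = 3 - 16 + 1
= -12


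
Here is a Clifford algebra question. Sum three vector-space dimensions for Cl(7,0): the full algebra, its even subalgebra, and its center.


n = 7 + 0 = 7
Total dim = 2^7 = 128
Even subalgebra dim = 2^6 = 64
n is odd, so center dim = 2
Sum = 128 + 64 + 2 = 194


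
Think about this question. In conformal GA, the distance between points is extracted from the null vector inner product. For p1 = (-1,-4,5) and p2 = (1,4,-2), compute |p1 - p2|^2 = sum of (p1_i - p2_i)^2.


p1 - p2 = (-2, -8, 7)
|p1 - p2|^2 = (-2)^2 + (-8)^2 + 7^2
= 4 + 64 + 49
= 117


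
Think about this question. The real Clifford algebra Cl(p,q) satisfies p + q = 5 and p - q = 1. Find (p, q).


We need p + q = 5 and p - q = 1.
Adding: 2p = 5 + 1 = 6, so p = 3.
Then q = 5 - 3 = 2.
(p, q) = (3, 2)


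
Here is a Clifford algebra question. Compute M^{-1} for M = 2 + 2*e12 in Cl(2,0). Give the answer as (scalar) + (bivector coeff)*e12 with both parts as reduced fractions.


M = 2 + 2*e12, where e12^2 = -1.
Since M commutes with its reverse ~M = a - b*e12, M * ~M = a^2 - b^2*e12^2 = a^2 + b^2.
So M^{-1} = ~M / (a^2 + b^2) = (a - b*e12)/(a^2 + b^2).
a^2 + b^2 = 4 + 4 = 8
Scalar part = 2/8 = 1/4
Bivector coeff = -2/8 = -1/4
M^{-1} = 1/4 - 1/4*e12


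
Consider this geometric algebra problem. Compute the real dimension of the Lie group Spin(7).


Spin(n) double-covers SO(n); both have Lie algebra so(n) of dimension n(n-1)/2.
n = 7
n(n-1) = 7 * 6 = 42
dim Spin(7) = 42/2 = 21


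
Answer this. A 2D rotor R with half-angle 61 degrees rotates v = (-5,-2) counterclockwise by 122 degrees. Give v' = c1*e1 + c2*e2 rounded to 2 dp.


Rotor R = cos(61deg) - sin(61deg)*e12
Rotation angle theta = 2 * 61 = 122 degrees
v' = R*v*~R rotates v by theta.
cos(122deg) = -0.5299, sin(122deg) = 0.8480
v'_1 = -5*cos(122deg) - (-2)*sin(122deg)
= -5*(-0.5299) - (-2)*0.8480
= 4.35
v'_2 = -5*sin(122deg) + (-2)*cos(122deg)
= -5*0.8480 + (-2)*(-0.5299)
= -3.18
v' = 4.35*e1 - 3.18*e2


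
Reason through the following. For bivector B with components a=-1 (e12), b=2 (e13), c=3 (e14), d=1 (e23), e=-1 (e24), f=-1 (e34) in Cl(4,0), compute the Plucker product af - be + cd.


Plucker relation: af - be + cd
a*f = (-1)*(-1) = 1
b*e = 2*(-1) = -2
c*d = 3*1 = 3
af - be + cd = 1 - (-2) + 3
= 6


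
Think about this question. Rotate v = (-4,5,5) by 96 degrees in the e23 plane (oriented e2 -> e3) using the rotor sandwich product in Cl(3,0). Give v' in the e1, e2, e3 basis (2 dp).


Rotor R = cos(48deg) - sin(48deg)*e23
Rotation angle theta = 2 * 48 = 96 degrees in the e23 plane (e2 -> e3).
The component perpendicular to the plane (e1) is invariant: v'_1 = v1 = -4.00
cos(96deg) = -0.1045, sin(96deg) = 0.9945
v'_2 = v2*cos(theta) - v3*sin(theta) = 5*(-0.1045) - 5*0.9945 = -5.50
v'_3 = v2*sin(theta) + v3*cos(theta) = 5*0.9945 + 5*(-0.1045) = 4.45
v' = -4.00*e1 - 5.50*e2 + 4.45*e3


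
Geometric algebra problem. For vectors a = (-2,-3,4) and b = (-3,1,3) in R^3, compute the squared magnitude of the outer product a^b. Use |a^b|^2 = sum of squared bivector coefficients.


a wedge b = (a1*b2 - a2*b1)*e12 + (a1*b3 - a3*b1)*e13 + (a2*b3 - a3*b2)*e23
e12 coeff: (-2)*1 - (-3)*(-3) = -2 - 9 = -11
e13 coeff: (-2)*3 - 4*(-3) = -6 - (-12) = 6
e23 coeff: (-3)*3 - 4*1 = -9 - 4 = -13
|a wedge b|^2 = (-11)^2 + 6^2 + (-13)^2
= 121 + 36 + 169
= 326


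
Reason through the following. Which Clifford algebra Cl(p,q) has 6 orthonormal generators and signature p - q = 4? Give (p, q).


We need p + q = 6 and p - q = 4.
Adding: 2p = 6 + 4 = 10, so p = 5.
Then q = 6 - 5 = 1.
(p, q) = (5, 1)


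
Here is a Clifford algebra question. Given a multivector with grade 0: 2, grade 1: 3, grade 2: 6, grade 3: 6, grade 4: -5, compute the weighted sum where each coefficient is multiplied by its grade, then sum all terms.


Grade-weighted sum = sum of grade_k * coefficient_k
0*2 = 0
1*3 = 3
2*6 = 12
3*6 = 18
4*(-5) = -20
Total = 0 + 3 + 12 + 18 + (-20) = 13


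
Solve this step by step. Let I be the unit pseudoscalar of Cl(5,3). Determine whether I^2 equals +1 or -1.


The pseudoscalar I = e1...e_n (product of all n generators) of Cl(p,q) satisfies I^2 = (-1)^(q + n(n-1)/2).
p = 5, q = 3, n = p + q = 8
n(n-1)/2 = 8 * 7 / 2 = 28
Exponent = q + n(n-1)/2 = 3 + 28 = 31
I^2 = (-1)^31 = -1


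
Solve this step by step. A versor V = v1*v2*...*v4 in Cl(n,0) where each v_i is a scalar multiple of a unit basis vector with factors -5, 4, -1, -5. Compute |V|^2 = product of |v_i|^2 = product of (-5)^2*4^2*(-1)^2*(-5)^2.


Each vector v_i has |v_i|^2 = s_i^2
Squared scales: (-5)^2 = 25, 4^2 = 16, (-1)^2 = 1, (-5)^2 = 25
|V|^2 = 25 * 16 * 1 * 25
= 10000
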